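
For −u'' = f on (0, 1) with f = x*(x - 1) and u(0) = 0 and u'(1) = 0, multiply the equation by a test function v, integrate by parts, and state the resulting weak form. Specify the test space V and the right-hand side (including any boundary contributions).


V = {v ∈ H^1(0, 1) : v(0) = 0} (test functions vanish at x = 0 where u is specified); weak form: ∫_0^1 u'v' dx = ∫_0^1 (x*(x - 1)) v dx for all v ∈ V.

Multiply both sides by a test function v and integrate from 0 to 1:
  ∫_0^1 −u''(x) v(x) dx = ∫_0^1 f(x) v(x) dx.
Integrate the LHS by parts once:
  ∫_0^1 −u'' v dx = −[u'(x) v(x)]_0^1 + ∫_0^1 u'(x) v'(x) dx.
Thus ∫_0^1 u'(x) v'(x) dx = ∫_0^1 f(x) v(x) dx + [u'(x) v(x)]_0^1.
Choose V so that boundary terms are either known or forced to vanish.
Mixed BC: u(0) = 0 (Dirichlet) and u'(1) = 0 (Neumann). Define V = {v ∈ H^1(0, 1) : v(0) = 0}. Then [u' v]_0^1 = u'(1)·v(1) − u'(0)·0 = 0.
Weak formulation: find u (satisfying any essential BC) such that ∫_0^1 u'(x) v'(x) dx = ∫_0^1 f v dx for all v ∈ V (Dirichlet at 0 absorbed into V; the Neumann datum at x = 1 is zero, so no boundary term remains).
Substituting f(x) = x*(x - 1), the right-hand side is ∫_0^1 (x*(x - 1)) v dx.


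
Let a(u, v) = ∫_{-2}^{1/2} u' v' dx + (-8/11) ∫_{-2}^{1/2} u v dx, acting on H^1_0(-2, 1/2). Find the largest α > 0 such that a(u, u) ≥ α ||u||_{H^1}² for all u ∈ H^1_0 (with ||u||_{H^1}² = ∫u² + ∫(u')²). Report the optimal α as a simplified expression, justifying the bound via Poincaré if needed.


α = 4*(-50 + 11*π^2)/(11*(25 + 4*π^2))

Coercivity of a(·,·) on H^1_0(-2, 1/2) means a(u, u) ≥ α ||u||_{H^1}² for every u ∈ H^1_0.
The interval has length L = 5/2, and Poincaré/coercivity depend only on L. Here a(u, u) = ∫(u')² + (-8/11)·∫u².
Here c = -8/11 < 0 with |c| < (π/L)² = 4*π^2/25, so coercivity still holds. The condition a(u,u) ≥ α||u||_{H^1}² reads (1−α)∫(u')² ≥ (α−c)∫u². Any admissible α is ≤ 1 (rapidly oscillating u have ∫u²/∫(u')² → 0), and α = 1 would force 0 ≥ (1−c)∫u², impossible since c < 1; so 1−α > 0. By the sharp Poincaré inequality on H^1_0 of an interval of length L, ∫(u')² ≥ (π/L)²∫u² with equality for the first sine mode sin(π(x−x₀)/L) (x₀ the left endpoint), so the inequality holds for all u iff (1−α)(π/L)² ≥ α − c, i.e. α ≤ ((π/L)² + c)/((π/L)² + 1) = (1 + c(L/π)²)/(1 + (L/π)²). (Direct route, valid since c ≤ 0: Poincaré gives c∫u² ≥ c(L/π)²∫(u')², so a(u,u) ≥ (1 + c(L/π)²)∫(u')², while ||u||_{H^1}² ≤ (1 + (L/π)²)∫(u')²; dividing yields the same α.) With (π/L)² = 4*π^2/25 and c = -8/11, the largest admissible constant is α = ((π/L)² + c)/((π/L)² + 1).
Simplifying, α = 4*(-50 + 11*π^2)/(11*(25 + 4*π^2)).


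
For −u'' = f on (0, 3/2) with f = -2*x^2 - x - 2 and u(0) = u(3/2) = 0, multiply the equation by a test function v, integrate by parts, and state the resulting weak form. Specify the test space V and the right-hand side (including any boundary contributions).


V = H^1_0(0, 3/2) (so v(0) = v(3/2) = 0); weak form: ∫_0^3/2 u'v' dx = ∫_0^3/2 (-2*x^2 - x - 2) v dx for all v ∈ V.

Multiply both sides by a test function v and integrate from 0 to 3/2:
  ∫_0^3/2 −u''(x) v(x) dx = ∫_0^3/2 f(x) v(x) dx.
Integrate the LHS by parts once:
  ∫_0^3/2 −u'' v dx = −[u'(x) v(x)]_0^3/2 + ∫_0^3/2 u'(x) v'(x) dx.
Thus ∫_0^3/2 u'(x) v'(x) dx = ∫_0^3/2 f(x) v(x) dx + [u'(x) v(x)]_0^3/2.
Choose V so that boundary terms are either known or forced to vanish.
u is Dirichlet: u(0) = u(3/2) = 0. Let V = H^1_0(0, 3/2); then v(0) = v(3/2) = 0, and [u' v]_0^3/2 = 0.
Weak formulation: find u (satisfying any essential BC) such that ∫_0^3/2 u'(x) v'(x) dx = ∫_0^3/2 f v dx for all v ∈ V.
Substituting f(x) = -2*x^2 - x - 2, the right-hand side is ∫_0^3/2 (-2*x^2 - x - 2) v dx.


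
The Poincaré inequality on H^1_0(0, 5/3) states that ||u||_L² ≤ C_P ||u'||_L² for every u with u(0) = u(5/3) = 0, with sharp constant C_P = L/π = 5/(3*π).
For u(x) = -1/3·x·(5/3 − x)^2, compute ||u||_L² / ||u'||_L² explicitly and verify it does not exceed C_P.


||u||_L² / ||u'||_L² = 5*sqrt(14)/42 < C_P = 5/(3*π).

u(x) = -1/3·x·(5/3 − x)^2, so u'(x) = (5 - 9*x)*(3*x - 5)/27.
u(x) = -1/3·x·(5/3 − x)^2 vanishes at x = 0 and x = 5/3, so u ∈ H^1_0(0, 5/3). Differentiate via the product rule and integrate the resulting polynomials term by term.
  ∫_0^5/3 u² dx = ∫_0^5/3 (x^6/9 - 20*x^5/27 + 50*x^4/27 - 500*x^3/243 + 625*x^2/729) dx. Term by term:
    ∫_0^5/3 x^6/9 dx = 78125/137781;  ∫_0^5/3 -20*x^5/27 dx = -156250/59049;  ∫_0^5/3 50*x^4/27 dx = 31250/6561;
    ∫_0^5/3 -500*x^3/243 dx = -78125/19683;  ∫_0^5/3 625*x^2/729 dx = 78125/59049.
  Sum: 78125/137781 − 156250/59049 + 31250/6561 − 78125/19683 + 78125/59049 = 15625/413343.
  ∫_0^5/3 (u')² dx = ∫_0^5/3 (x^4 - 40*x^3/9 + 550*x^2/81 - 1000*x/243 + 625/729) dx. Term by term:
    ∫_0^5/3 x^4 dx = 625/243;  ∫_0^5/3 -40*x^3/9 dx = -6250/729;  ∫_0^5/3 550*x^2/81 dx = 68750/6561;
    ∫_0^5/3 -1000*x/243 dx = -12500/2187;  ∫_0^5/3 625/729 dx = 3125/2187.
  Sum: 625/243 − 6250/729 + 68750/6561 − 12500/2187 + 3125/2187 = 1250/6561.
∫_0^5/3 u² dx = 15625/413343, so ||u||_L² = 125*sqrt(7)/1701.
∫_0^5/3 (u')² dx = 1250/6561, so ||u'||_L² = 25*sqrt(2)/81.
Ratio ||u||_L² / ||u'||_L² = 5*sqrt(14)/42.
Sharp Poincaré constant on H^1_0(0, 5/3) is C_P = L/π = 5/(3*π), achieved by sin(3*π/5·x).
A polynomial bump cannot attain the sharp Poincaré constant (only the first sine eigenfunction does), so the ratio is strictly less than C_P, consistent with ||u||_L² ≤ C_P ||u'||_L².


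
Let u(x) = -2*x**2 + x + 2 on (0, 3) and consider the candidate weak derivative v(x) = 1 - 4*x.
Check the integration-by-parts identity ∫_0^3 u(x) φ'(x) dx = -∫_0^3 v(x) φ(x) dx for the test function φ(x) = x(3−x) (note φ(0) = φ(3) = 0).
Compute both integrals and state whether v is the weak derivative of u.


LHS = 45/2, RHS = 45/2. Yes, v = u' weakly.

u(x) = -2*x**2 + x + 2, classical derivative u'(x) = 1 - 4*x.
φ(x) = x(3−x), so φ'(x) = 3 - 2*x.
Note φ(0) = φ(3) = 0, so the boundary term u·φ vanishes.
LHS = ∫_0^3 u(x) φ'(x) dx = ∫_0^3 (4*x^3 - 8*x^2 - x + 6) dx. Term by term:
  ∫_0^3 4*x^3 dx = 81;  ∫_0^3 -8*x^2 dx = -72;  ∫_0^3 -x dx = -9/2;
  ∫_0^3 6 dx = 18.
Sum: 81 − 72 − 9/2 + 18 = 45/2.
So LHS = 45/2.
∫_0^3 v(x) φ(x) dx = ∫_0^3 (4*x^3 - 13*x^2 + 3*x) dx. Term by term:
  ∫_0^3 4*x^3 dx = 81;  ∫_0^3 -13*x^2 dx = -117;  ∫_0^3 3*x dx = 27/2.
Sum: 81 − 117 + 27/2 = -45/2.
So RHS = -∫_0^3 v(x) φ(x) dx = 45/2.
LHS = RHS, so the identity holds for this test φ.
Moreover u is smooth here and v(x) = u'(x) = 1 - 4*x pointwise, so the identity holds for every test function. Hence v is the weak derivative of u.


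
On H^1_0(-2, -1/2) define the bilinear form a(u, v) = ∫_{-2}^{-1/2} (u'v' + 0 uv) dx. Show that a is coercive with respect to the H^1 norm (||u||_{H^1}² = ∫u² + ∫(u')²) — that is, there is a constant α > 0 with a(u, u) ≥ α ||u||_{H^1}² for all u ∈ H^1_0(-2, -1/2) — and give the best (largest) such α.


α = 4*π^2/(9 + 4*π^2)

Coercivity of a(·,·) on H^1_0(-2, -1/2) means a(u, u) ≥ α ||u||_{H^1}² for every u ∈ H^1_0.
The interval has length L = 3/2, and Poincaré/coercivity depend only on L. Here a(u, u) = ∫(u')² + (0)·∫u².
Here c = 0, so a(u,u) = ∫(u')² alone. The condition a(u,u) ≥ α||u||_{H^1}² reads (1−α)∫(u')² ≥ (α−c)∫u². Any admissible α is ≤ 1 (rapidly oscillating u have ∫u²/∫(u')² → 0), and α = 1 would force 0 ≥ (1−c)∫u², impossible since c < 1; so 1−α > 0. By the sharp Poincaré inequality on H^1_0 of an interval of length L, ∫(u')² ≥ (π/L)²∫u² with equality for the first sine mode sin(π(x−x₀)/L) (x₀ the left endpoint), so the inequality holds for all u iff (1−α)(π/L)² ≥ α − c, i.e. α ≤ ((π/L)² + c)/((π/L)² + 1) = (1 + c(L/π)²)/(1 + (L/π)²). (Direct route, valid since c ≤ 0: Poincaré gives c∫u² ≥ c(L/π)²∫(u')², so a(u,u) ≥ (1 + c(L/π)²)∫(u')², while ||u||_{H^1}² ≤ (1 + (L/π)²)∫(u')²; dividing yields the same α.) With (π/L)² = 4*π^2/9 and c = 0, the largest admissible constant is α = ((π/L)² + c)/((π/L)² + 1).
Simplifying, α = 4*π^2/(9 + 4*π^2).


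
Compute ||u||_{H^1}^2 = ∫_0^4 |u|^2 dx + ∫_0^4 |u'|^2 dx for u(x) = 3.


||u||_{H^1}^2 = 36

The H^1 norm (squared) on an interval (0, L) is
  ||u||_{H^1}^2 = ∫_0^L u(x)^2 dx + ∫_0^L u'(x)^2 dx.
Compute u'(x) = 0.
Then u(x)^2 = 9 and u'(x)^2 = 0.
Integrate each monomial from 0 to 4 using ∫_0^4 c·x^n dx = c·4^(n+1)/(n+1):
  ∫_0^4 u(x)^2 dx = ∫_0^4 (9) dx. Term by term:
    ∫_0^4 9 dx = 36.
  ∫_0^4 u'(x)^2 dx = ∫_0^4 (0) dx. Term by term:
    ∫_0^4 0 dx = 0.
Adding: ||u||_{H^1}^2 = 36 + 0 = 36.


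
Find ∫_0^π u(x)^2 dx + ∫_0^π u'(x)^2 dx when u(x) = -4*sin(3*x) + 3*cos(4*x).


||u||_{H^1(0,π)}^2 = 2448/7 + 313*π/2

u'(x) = -12*sin(4*x) - 12*cos(3*x).
Expand u² and (u')² and integrate term by term on (0, π), using: for integers n ≥ 1, ∫_0^π sin²(nx) dx = ∫_0^π cos²(nx) dx = π/2; for n ≠ n', ∫_0^π sin(nx)sin(n'x) dx = ∫_0^π cos(nx)cos(n'x) dx = 0; and by product-to-sum, ∫_0^π sin(nx)cos(n'x) dx = ½∫_0^π [sin((n+n')x) + sin((n−n')x)] dx, which is 0 when n+n' is even and 2n/(n²−n'²) when n+n' is odd (it need not vanish on (0, π)).
  u² squared terms: (-4)²·∫sin(3x)² dx = 16·π/2 = 8*π;  (3)²·∫cos(4x)² dx = 9·π/2 = 9*π/2.
  u² cross terms: 2·(-4)·(3)·∫sin(3x)·cos(4x) dx = -24·(-6/7) = 144/7.
  So ∫_0^π u² dx = 8*π + 9*π/2 + 144/7 = 144/7 + 25*π/2.
  (u')² squared terms: (-12)²·∫cos(3x)² dx = 144·π/2 = 72*π;  (-12)²·∫sin(4x)² dx = 144·π/2 = 72*π.
  (u')² cross terms: 2·(-12)·(-12)·∫cos(3x)·sin(4x) dx = 288·(8/7) = 2304/7.
  So ∫_0^π (u')² dx = 72*π + 72*π + 2304/7 = 2304/7 + 144*π.
||u||_{H^1}^2 = (144/7 + 25*π/2) + (2304/7 + 144*π) = 2448/7 + 313*π/2.


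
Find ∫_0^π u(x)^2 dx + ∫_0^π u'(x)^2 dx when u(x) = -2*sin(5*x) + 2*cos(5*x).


||u||_{H^1(0,π)}^2 = 104*π

u'(x) = -10*sin(5*x) - 10*cos(5*x).
Expand u² and (u')² and integrate term by term on (0, π), using: for integers n ≥ 1, ∫_0^π sin²(nx) dx = ∫_0^π cos²(nx) dx = π/2; for n ≠ n', ∫_0^π sin(nx)sin(n'x) dx = ∫_0^π cos(nx)cos(n'x) dx = 0; and by product-to-sum, ∫_0^π sin(nx)cos(n'x) dx = ½∫_0^π [sin((n+n')x) + sin((n−n')x)] dx, which is 0 when n+n' is even and 2n/(n²−n'²) when n+n' is odd (it need not vanish on (0, π)).
  u² squared terms: (-2)²·∫sin(5x)² dx = 4·π/2 = 2*π;  (2)²·∫cos(5x)² dx = 4·π/2 = 2*π.
  u² cross terms: 2·(-2)·(2)·∫sin(5x)·cos(5x) dx = -8·(0) = 0.
  So ∫_0^π u² dx = 2*π + 2*π + 0 = 4*π.
  (u')² squared terms: (-10)²·∫cos(5x)² dx = 100·π/2 = 50*π;  (-10)²·∫sin(5x)² dx = 100·π/2 = 50*π.
  (u')² cross terms: 2·(-10)·(-10)·∫cos(5x)·sin(5x) dx = 200·(0) = 0.
  So ∫_0^π (u')² dx = 50*π + 50*π + 0 = 100*π.
||u||_{H^1}^2 = (4*π) + (100*π) = 104*π.


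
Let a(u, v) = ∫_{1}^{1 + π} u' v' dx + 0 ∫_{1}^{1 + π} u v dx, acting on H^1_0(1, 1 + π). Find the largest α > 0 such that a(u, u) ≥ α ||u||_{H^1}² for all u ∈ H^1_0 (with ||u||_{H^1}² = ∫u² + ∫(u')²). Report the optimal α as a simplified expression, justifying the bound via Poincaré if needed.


α = 1/2

Coercivity of a(·,·) on H^1_0(1, 1 + π) means a(u, u) ≥ α ||u||_{H^1}² for every u ∈ H^1_0.
The interval has length L = π, and Poincaré/coercivity depend only on L. Here a(u, u) = ∫(u')² + (0)·∫u².
Here c = 0, so a(u,u) = ∫(u')² alone. The condition a(u,u) ≥ α||u||_{H^1}² reads (1−α)∫(u')² ≥ (α−c)∫u². Any admissible α is ≤ 1 (rapidly oscillating u have ∫u²/∫(u')² → 0), and α = 1 would force 0 ≥ (1−c)∫u², impossible since c < 1; so 1−α > 0. By the sharp Poincaré inequality on H^1_0 of an interval of length L, ∫(u')² ≥ (π/L)²∫u² with equality for the first sine mode sin(π(x−x₀)/L) (x₀ the left endpoint), so the inequality holds for all u iff (1−α)(π/L)² ≥ α − c, i.e. α ≤ ((π/L)² + c)/((π/L)² + 1) = (1 + c(L/π)²)/(1 + (L/π)²). (Direct route, valid since c ≤ 0: Poincaré gives c∫u² ≥ c(L/π)²∫(u')², so a(u,u) ≥ (1 + c(L/π)²)∫(u')², while ||u||_{H^1}² ≤ (1 + (L/π)²)∫(u')²; dividing yields the same α.) With (π/L)² = 1 and c = 0, the largest admissible constant is α = ((π/L)² + c)/((π/L)² + 1).
Simplifying, α = 1/2.


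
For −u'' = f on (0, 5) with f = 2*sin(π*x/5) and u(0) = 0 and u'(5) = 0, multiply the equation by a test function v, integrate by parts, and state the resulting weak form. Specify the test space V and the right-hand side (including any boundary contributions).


V = {v ∈ H^1(0, 5) : v(0) = 0} (test functions vanish at x = 0 where u is specified); weak form: ∫_0^5 u'v' dx = ∫_0^5 (2*sin(π*x/5)) v dx for all v ∈ V.

Multiply both sides by a test function v and integrate from 0 to 5:
  ∫_0^5 −u''(x) v(x) dx = ∫_0^5 f(x) v(x) dx.
Integrate the LHS by parts once:
  ∫_0^5 −u'' v dx = −[u'(x) v(x)]_0^5 + ∫_0^5 u'(x) v'(x) dx.
Thus ∫_0^5 u'(x) v'(x) dx = ∫_0^5 f(x) v(x) dx + [u'(x) v(x)]_0^5.
Choose V so that boundary terms are either known or forced to vanish.
Mixed BC: u(0) = 0 (Dirichlet) and u'(5) = 0 (Neumann). Define V = {v ∈ H^1(0, 5) : v(0) = 0}. Then [u' v]_0^5 = u'(5)·v(5) − u'(0)·0 = 0.
Weak formulation: find u (satisfying any essential BC) such that ∫_0^5 u'(x) v'(x) dx = ∫_0^5 f v dx for all v ∈ V (Dirichlet at 0 absorbed into V; the Neumann datum at x = 5 is zero, so no boundary term remains).
Substituting f(x) = 2*sin(π*x/5), the right-hand side is ∫_0^5 (2*sin(π*x/5)) v dx.


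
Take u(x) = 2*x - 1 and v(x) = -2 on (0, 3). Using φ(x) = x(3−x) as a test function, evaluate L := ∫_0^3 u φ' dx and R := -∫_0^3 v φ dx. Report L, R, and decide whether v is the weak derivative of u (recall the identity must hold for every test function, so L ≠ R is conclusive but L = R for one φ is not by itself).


LHS = -9, RHS = 9. No, v is not the weak derivative of u.

u(x) = 2*x - 1, classical derivative u'(x) = 2.
φ(x) = x(3−x), so φ'(x) = 3 - 2*x.
Note φ(0) = φ(3) = 0, so the boundary term u·φ vanishes.
LHS = ∫_0^3 u(x) φ'(x) dx = ∫_0^3 (-4*x^2 + 8*x - 3) dx. Term by term:
  ∫_0^3 -4*x^2 dx = -36;  ∫_0^3 8*x dx = 36;  ∫_0^3 -3 dx = -9.
Sum: -36 + 36 − 9 = -9.
So LHS = -9.
∫_0^3 v(x) φ(x) dx = ∫_0^3 (2*x^2 - 6*x) dx. Term by term:
  ∫_0^3 2*x^2 dx = 18;  ∫_0^3 -6*x dx = -27.
Sum: 18 − 27 = -9.
So RHS = -∫_0^3 v(x) φ(x) dx = 9.
LHS − RHS = -18 ≠ 0, so the identity fails.
(For a valid weak derivative the identity must hold for EVERY test function, in particular this one. The failure shows v is NOT the weak derivative of u.)
Correct weak derivative would be u'(x) = 2.


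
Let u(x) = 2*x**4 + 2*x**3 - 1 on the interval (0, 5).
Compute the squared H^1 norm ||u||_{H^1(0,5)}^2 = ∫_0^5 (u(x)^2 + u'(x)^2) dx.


||u||_{H^1}^2 = 144080315/63

The H^1 norm (squared) on an interval (0, L) is
  ||u||_{H^1}^2 = ∫_0^L u(x)^2 dx + ∫_0^L u'(x)^2 dx.
Compute u'(x) = 8*x**3 + 6*x**2.
Then u(x)^2 = 4*x**8 + 8*x**7 + 4*x**6 - 4*x**4 - 4*x**3 + 1 and u'(x)^2 = 64*x**6 + 96*x**5 + 36*x**4.
Integrate each monomial from 0 to 5 using ∫_0^5 c·x^n dx = c·5^(n+1)/(n+1):
  ∫_0^5 u(x)^2 dx = ∫_0^5 (4*x^8 + 8*x^7 + 4*x^6 - 4*x^4 - 4*x^3 + 1) dx. Term by term:
    ∫_0^5 4*x^8 dx = 7812500/9;  ∫_0^5 8*x^7 dx = 390625;  ∫_0^5 4*x^6 dx = 312500/7;
    ∫_0^5 -4*x^4 dx = -2500;  ∫_0^5 -4*x^3 dx = -625;  ∫_0^5 1 dx = 5.
  Sum: 7812500/9 + 390625 + 312500/7 − 2500 − 625 + 5 = 81912815/63.
  ∫_0^5 u'(x)^2 dx = ∫_0^5 (64*x^6 + 96*x^5 + 36*x^4) dx. Term by term:
    ∫_0^5 64*x^6 dx = 5000000/7;  ∫_0^5 96*x^5 dx = 250000;  ∫_0^5 36*x^4 dx = 22500.
  Sum: 5000000/7 + 250000 + 22500 = 6907500/7.
Adding: ||u||_{H^1}^2 = 81912815/63 + 6907500/7 = 144080315/63.


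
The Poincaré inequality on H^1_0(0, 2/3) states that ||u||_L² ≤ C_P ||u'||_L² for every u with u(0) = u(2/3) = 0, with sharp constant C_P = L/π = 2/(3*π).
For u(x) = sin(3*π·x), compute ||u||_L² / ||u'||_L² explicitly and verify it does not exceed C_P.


||u||_L² / ||u'||_L² = 1/(3*π) < C_P = 2/(3*π).

u(x) = sin(3*π·x), so u'(x) = 3*π*cos(3*π*x).
Writing u(x) = A·sin(kπx/L) with A = 1 and k = 2, use ∫_0^L sin²(kπx/L) dx = L/2 and ∫_0^L cos²(kπx/L) dx = L/2.
u² = 1·sin²(3*π·x) and (u')² = 9*π^2·cos²(3*π·x), and each of sin², cos² integrates to L/2 = 1/3 over (0, 2/3).
∫_0^2/3 u² dx = 1/3, so ||u||_L² = sqrt(3)/3.
∫_0^2/3 (u')² dx = 3*π^2, so ||u'||_L² = sqrt(3)*π.
Ratio ||u||_L² / ||u'||_L² = 1/(3*π).
Sharp Poincaré constant on H^1_0(0, 2/3) is C_P = L/π = 2/(3*π), achieved by sin(3*π/2·x).
This is the k = 2 harmonic; the ratio L/(kπ) is strictly less than C_P = L/π, consistent with the sharp inequality ||u||_L² ≤ C_P ||u'||_L².


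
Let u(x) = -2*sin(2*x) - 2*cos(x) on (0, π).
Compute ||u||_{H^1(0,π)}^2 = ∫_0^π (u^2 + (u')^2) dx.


||u||_{H^1(0,π)}^2 = 64/3 + 14*π

u'(x) = 2*sin(x) - 4*cos(2*x).
Expand u² and (u')² and integrate term by term on (0, π), using: for integers n ≥ 1, ∫_0^π sin²(nx) dx = ∫_0^π cos²(nx) dx = π/2; for n ≠ n', ∫_0^π sin(nx)sin(n'x) dx = ∫_0^π cos(nx)cos(n'x) dx = 0; and by product-to-sum, ∫_0^π sin(nx)cos(n'x) dx = ½∫_0^π [sin((n+n')x) + sin((n−n')x)] dx, which is 0 when n+n' is even and 2n/(n²−n'²) when n+n' is odd (it need not vanish on (0, π)).
  u² squared terms: (-2)²·∫cos(x)² dx = 4·π/2 = 2*π;  (-2)²·∫sin(2x)² dx = 4·π/2 = 2*π.
  u² cross terms: 2·(-2)·(-2)·∫cos(x)·sin(2x) dx = 8·(4/3) = 32/3.
  So ∫_0^π u² dx = 2*π + 2*π + 32/3 = 32/3 + 4*π.
  (u')² squared terms: (-4)²·∫cos(2x)² dx = 16·π/2 = 8*π;  (2)²·∫sin(x)² dx = 4·π/2 = 2*π.
  (u')² cross terms: 2·(-4)·(2)·∫cos(2x)·sin(x) dx = -16·(-2/3) = 32/3.
  So ∫_0^π (u')² dx = 8*π + 2*π + 32/3 = 32/3 + 10*π.
||u||_{H^1}^2 = (32/3 + 4*π) + (32/3 + 10*π) = 64/3 + 14*π.


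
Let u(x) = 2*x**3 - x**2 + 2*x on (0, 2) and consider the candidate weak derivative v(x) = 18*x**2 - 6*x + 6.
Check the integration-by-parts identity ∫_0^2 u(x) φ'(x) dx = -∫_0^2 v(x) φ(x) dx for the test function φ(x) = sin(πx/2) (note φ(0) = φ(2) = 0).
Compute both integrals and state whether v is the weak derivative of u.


LHS = -48/π + 192/π^3, RHS = -144/π + 576/π^3. No, v is not the weak derivative of u.

u(x) = 2*x**3 - x**2 + 2*x, classical derivative u'(x) = 6*x**2 - 2*x + 2.
φ(x) = sin(πx/2), so φ'(x) = π*cos(π*x/2)/2.
Note φ(0) = φ(2) = 0, so the boundary term u·φ vanishes.
LHS = ∫_0^2 u(x) φ'(x) dx = ∫_0^2 (π*x^3*cos(π*x/2) - π*x^2*cos(π*x/2)/2 + π*x*cos(π*x/2)) dx. Term by term:
  ∫_0^2 π*x*cos(π*x/2) dx = -8/π;  ∫_0^2 π*x^3*cos(π*x/2) dx = -48/π + 192/π^3;  ∫_0^2 -π*x^2*cos(π*x/2)/2 dx = 8/π.
Sum: -8/π + -48/π + 192/π^3 + 8/π = -48/π + 192/π^3.
So LHS = -48/π + 192/π^3.
∫_0^2 v(x) φ(x) dx = ∫_0^2 (18*x^2*sin(π*x/2) - 6*x*sin(π*x/2) + 6*sin(π*x/2)) dx. Term by term:
  ∫_0^2 6*sin(π*x/2) dx = 24/π;  ∫_0^2 -6*x*sin(π*x/2) dx = -24/π;  ∫_0^2 18*x^2*sin(π*x/2) dx = -576/π^3 + 144/π.
Sum: 24/π − 24/π + -576/π^3 + 144/π = -576/π^3 + 144/π.
So RHS = -∫_0^2 v(x) φ(x) dx = -144/π + 576/π^3.
LHS − RHS = -384/π^3 + 96/π ≠ 0, so the identity fails.
(For a valid weak derivative the identity must hold for EVERY test function, in particular this one. The failure shows v is NOT the weak derivative of u.)
Correct weak derivative would be u'(x) = 6*x**2 - 2*x + 2.


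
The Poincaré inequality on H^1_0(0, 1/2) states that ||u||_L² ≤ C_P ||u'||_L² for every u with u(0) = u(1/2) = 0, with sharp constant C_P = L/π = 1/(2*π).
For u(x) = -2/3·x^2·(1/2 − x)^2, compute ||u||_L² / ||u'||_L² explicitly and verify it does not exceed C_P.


||u||_L² / ||u'||_L² = sqrt(3)/12 < C_P = 1/(2*π).

u(x) = -2/3·x^2·(1/2 − x)^2, so u'(x) = x*(-8*x^2 + 6*x - 1)/3.
u(x) = -2/3·x^2·(1/2 − x)^2 vanishes at x = 0 and x = 1/2, so u ∈ H^1_0(0, 1/2). Differentiate via the product rule and integrate the resulting polynomials term by term.
  ∫_0^1/2 u² dx = ∫_0^1/2 (4*x^8/9 - 8*x^7/9 + 2*x^6/3 - 2*x^5/9 + x^4/36) dx. Term by term:
    ∫_0^1/2 4*x^8/9 dx = 1/10368;  ∫_0^1/2 -8*x^7/9 dx = -1/2304;  ∫_0^1/2 2*x^6/3 dx = 1/1344;
    ∫_0^1/2 -2*x^5/9 dx = -1/1728;  ∫_0^1/2 x^4/36 dx = 1/5760.
  Sum: 1/10368 − 1/2304 + 1/1344 − 1/1728 + 1/5760 = 1/725760.
  ∫_0^1/2 (u')² dx = ∫_0^1/2 (64*x^6/9 - 32*x^5/3 + 52*x^4/9 - 4*x^3/3 + x^2/9) dx. Term by term:
    ∫_0^1/2 64*x^6/9 dx = 1/126;  ∫_0^1/2 -32*x^5/3 dx = -1/36;  ∫_0^1/2 52*x^4/9 dx = 13/360;
    ∫_0^1/2 -4*x^3/3 dx = -1/48;  ∫_0^1/2 x^2/9 dx = 1/216.
  Sum: 1/126 − 1/36 + 13/360 − 1/48 + 1/216 = 1/15120.
∫_0^1/2 u² dx = 1/725760, so ||u||_L² = sqrt(35)/5040.
∫_0^1/2 (u')² dx = 1/15120, so ||u'||_L² = sqrt(105)/1260.
Ratio ||u||_L² / ||u'||_L² = sqrt(3)/12.
Sharp Poincaré constant on H^1_0(0, 1/2) is C_P = L/π = 1/(2*π), achieved by sin(2*π·x).
A polynomial bump cannot attain the sharp Poincaré constant (only the first sine eigenfunction does), so the ratio is strictly less than C_P, consistent with ||u||_L² ≤ C_P ||u'||_L².


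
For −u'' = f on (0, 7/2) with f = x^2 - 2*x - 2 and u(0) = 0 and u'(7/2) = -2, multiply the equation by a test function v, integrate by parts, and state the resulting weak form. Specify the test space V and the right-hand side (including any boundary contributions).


V = {v ∈ H^1(0, 7/2) : v(0) = 0} (test functions vanish at x = 0 where u is specified); weak form: ∫_0^7/2 u'v' dx = ∫_0^7/2 (x^2 - 2*x - 2) v dx − 2·v(7/2) for all v ∈ V.

Multiply both sides by a test function v and integrate from 0 to 7/2:
  ∫_0^7/2 −u''(x) v(x) dx = ∫_0^7/2 f(x) v(x) dx.
Integrate the LHS by parts once:
  ∫_0^7/2 −u'' v dx = −[u'(x) v(x)]_0^7/2 + ∫_0^7/2 u'(x) v'(x) dx.
Thus ∫_0^7/2 u'(x) v'(x) dx = ∫_0^7/2 f(x) v(x) dx + [u'(x) v(x)]_0^7/2.
Choose V so that boundary terms are either known or forced to vanish.
Mixed BC: u(0) = 0 (Dirichlet) and u'(7/2) = -2 (Neumann). Define V = {v ∈ H^1(0, 7/2) : v(0) = 0}. Then [u' v]_0^7/2 = u'(7/2)·v(7/2) − u'(0)·0 = − 2·v(7/2).
Weak formulation: find u (satisfying any essential BC) such that ∫_0^7/2 u'(x) v'(x) dx = ∫_0^7/2 f v dx − 2·v(7/2) for all v ∈ V (Dirichlet at 0 absorbed into V; Neumann datum at x = 7/2 contributes the boundary term).
Substituting f(x) = x^2 - 2*x - 2, the right-hand side is ∫_0^7/2 (x^2 - 2*x - 2) v dx − 2·v(7/2).


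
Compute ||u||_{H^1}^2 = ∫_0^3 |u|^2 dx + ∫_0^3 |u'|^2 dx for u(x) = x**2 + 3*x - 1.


||u||_{H^1}^2 = 3261/10

The H^1 norm (squared) on an interval (0, L) is
  ||u||_{H^1}^2 = ∫_0^L u(x)^2 dx + ∫_0^L u'(x)^2 dx.
Compute u'(x) = 2*x + 3.
Then u(x)^2 = x**4 + 6*x**3 + 7*x**2 - 6*x + 1 and u'(x)^2 = 4*x**2 + 12*x + 9.
Integrate each monomial from 0 to 3 using ∫_0^3 c·x^n dx = c·3^(n+1)/(n+1):
  ∫_0^3 u(x)^2 dx = ∫_0^3 (x^4 + 6*x^3 + 7*x^2 - 6*x + 1) dx. Term by term:
    ∫_0^3 x^4 dx = 243/5;  ∫_0^3 6*x^3 dx = 243/2;  ∫_0^3 7*x^2 dx = 63;
    ∫_0^3 -6*x dx = -27;  ∫_0^3 1 dx = 3.
  Sum: 243/5 + 243/2 + 63 − 27 + 3 = 2091/10.
  ∫_0^3 u'(x)^2 dx = ∫_0^3 (4*x^2 + 12*x + 9) dx. Term by term:
    ∫_0^3 4*x^2 dx = 36;  ∫_0^3 12*x dx = 54;  ∫_0^3 9 dx = 27.
  Sum: 36 + 54 + 27 = 117.
Adding: ||u||_{H^1}^2 = 2091/10 + 117 = 3261/10.


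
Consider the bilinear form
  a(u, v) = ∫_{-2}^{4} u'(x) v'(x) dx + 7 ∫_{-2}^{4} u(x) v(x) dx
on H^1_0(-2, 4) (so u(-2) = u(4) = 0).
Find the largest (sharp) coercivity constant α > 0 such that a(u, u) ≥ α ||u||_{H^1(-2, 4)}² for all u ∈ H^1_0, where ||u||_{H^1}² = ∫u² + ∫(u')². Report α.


α = 1

Coercivity of a(·,·) on H^1_0(-2, 4) means a(u, u) ≥ α ||u||_{H^1}² for every u ∈ H^1_0.
The interval has length L = 6, and Poincaré/coercivity depend only on L. Here a(u, u) = ∫(u')² + (7)·∫u².
Here c = 7 ≥ 1, so a(u,u) = ∫(u')² + c∫u² ≥ ∫(u')² + ∫u² = ||u||_{H^1}², i.e. α = 1 works. No larger α is possible: a(u,u) ≥ α||u||_{H^1}² means (1−α)∫(u')² ≥ (α−c)∫u², and for the modes u_n = sin(nπ(x−x₀)/L) (x₀ the left endpoint) one has ∫u_n²/∫(u_n')² = (L/(nπ))² → 0, so a(u_n,u_n)/||u_n||_{H^1}² → 1. Hence the optimal constant is α = 1.
Therefore α = 1.


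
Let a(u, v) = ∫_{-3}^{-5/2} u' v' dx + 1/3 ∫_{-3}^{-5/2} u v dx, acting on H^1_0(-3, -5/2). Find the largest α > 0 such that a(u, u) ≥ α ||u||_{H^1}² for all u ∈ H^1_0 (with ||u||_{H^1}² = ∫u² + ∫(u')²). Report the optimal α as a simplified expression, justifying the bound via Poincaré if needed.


α = (1 + 12*π^2)/(3*(1 + 4*π^2))

Coercivity of a(·,·) on H^1_0(-3, -5/2) means a(u, u) ≥ α ||u||_{H^1}² for every u ∈ H^1_0.
The interval has length L = 1/2, and Poincaré/coercivity depend only on L. Here a(u, u) = ∫(u')² + (1/3)·∫u².
Here 0 < c = 1/3 < 1. The condition a(u,u) ≥ α||u||_{H^1}² reads (1−α)∫(u')² ≥ (α−c)∫u². Any admissible α is ≤ 1 (rapidly oscillating u have ∫u²/∫(u')² → 0), and α = 1 would force 0 ≥ (1−c)∫u², impossible since c < 1; so 1−α > 0. By the sharp Poincaré inequality on H^1_0 of an interval of length L, ∫(u')² ≥ (π/L)²∫u² with equality for the first sine mode sin(π(x−x₀)/L) (x₀ the left endpoint), so the inequality holds for all u iff (1−α)(π/L)² ≥ α − c, i.e. α ≤ ((π/L)² + c)/((π/L)² + 1) = (1 + c(L/π)²)/(1 + (L/π)²). With (π/L)² = 4*π^2 and c = 1/3, the largest admissible constant is α = ((π/L)² + c)/((π/L)² + 1).
Simplifying, α = (1 + 12*π^2)/(3*(1 + 4*π^2)).


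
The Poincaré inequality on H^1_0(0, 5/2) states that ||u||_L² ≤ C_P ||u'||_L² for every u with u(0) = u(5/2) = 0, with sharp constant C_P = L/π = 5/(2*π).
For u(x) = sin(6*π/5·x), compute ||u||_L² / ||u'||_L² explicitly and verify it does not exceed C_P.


||u||_L² / ||u'||_L² = 5/(6*π) < C_P = 5/(2*π).

u(x) = sin(6*π/5·x), so u'(x) = 6*π*cos(6*π*x/5)/5.
Writing u(x) = A·sin(kπx/L) with A = 1 and k = 3, use ∫_0^L sin²(kπx/L) dx = L/2 and ∫_0^L cos²(kπx/L) dx = L/2.
u² = 1·sin²(6*π/5·x) and (u')² = 36*π^2/25·cos²(6*π/5·x), and each of sin², cos² integrates to L/2 = 5/4 over (0, 5/2).
∫_0^5/2 u² dx = 5/4, so ||u||_L² = sqrt(5)/2.
∫_0^5/2 (u')² dx = 9*π^2/5, so ||u'||_L² = 3*sqrt(5)*π/5.
Ratio ||u||_L² / ||u'||_L² = 5/(6*π).
Sharp Poincaré constant on H^1_0(0, 5/2) is C_P = L/π = 5/(2*π), achieved by sin(2*π/5·x).
This is the k = 3 harmonic; the ratio L/(kπ) is strictly less than C_P = L/π, consistent with the sharp inequality ||u||_L² ≤ C_P ||u'||_L².


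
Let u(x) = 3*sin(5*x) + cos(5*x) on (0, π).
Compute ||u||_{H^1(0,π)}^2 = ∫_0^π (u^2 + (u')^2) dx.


||u||_{H^1(0,π)}^2 = 130*π

u'(x) = -5*sin(5*x) + 15*cos(5*x).
Expand u² and (u')² and integrate term by term on (0, π), using: for integers n ≥ 1, ∫_0^π sin²(nx) dx = ∫_0^π cos²(nx) dx = π/2; for n ≠ n', ∫_0^π sin(nx)sin(n'x) dx = ∫_0^π cos(nx)cos(n'x) dx = 0; and by product-to-sum, ∫_0^π sin(nx)cos(n'x) dx = ½∫_0^π [sin((n+n')x) + sin((n−n')x)] dx, which is 0 when n+n' is even and 2n/(n²−n'²) when n+n' is odd (it need not vanish on (0, π)).
  u² squared terms: (3)²·∫sin(5x)² dx = 9·π/2 = 9*π/2;  (1)²·∫cos(5x)² dx = 1·π/2 = π/2.
  u² cross terms: 2·(3)·(1)·∫sin(5x)·cos(5x) dx = 6·(0) = 0.
  So ∫_0^π u² dx = 9*π/2 + π/2 + 0 = 5*π.
  (u')² squared terms: (-5)²·∫sin(5x)² dx = 25·π/2 = 25*π/2;  (15)²·∫cos(5x)² dx = 225·π/2 = 225*π/2.
  (u')² cross terms: 2·(-5)·(15)·∫sin(5x)·cos(5x) dx = -150·(0) = 0.
  So ∫_0^π (u')² dx = 25*π/2 + 225*π/2 + 0 = 125*π.
||u||_{H^1}^2 = (5*π) + (125*π) = 130*π.


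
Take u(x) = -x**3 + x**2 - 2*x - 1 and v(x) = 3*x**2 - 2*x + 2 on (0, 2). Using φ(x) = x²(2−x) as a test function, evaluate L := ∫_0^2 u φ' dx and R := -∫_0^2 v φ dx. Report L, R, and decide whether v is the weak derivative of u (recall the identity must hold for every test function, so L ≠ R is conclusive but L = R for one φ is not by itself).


LHS = 88/15, RHS = -88/15. No, v is not the weak derivative of u.

u(x) = -x**3 + x**2 - 2*x - 1, classical derivative u'(x) = -3*x**2 + 2*x - 2.
φ(x) = x²(2−x), so φ'(x) = x*(4 - 3*x).
Note φ(0) = φ(2) = 0, so the boundary term u·φ vanishes.
LHS = ∫_0^2 u(x) φ'(x) dx = ∫_0^2 (3*x^5 - 7*x^4 + 10*x^3 - 5*x^2 - 4*x) dx. Term by term:
  ∫_0^2 3*x^5 dx = 32;  ∫_0^2 -7*x^4 dx = -224/5;  ∫_0^2 10*x^3 dx = 40;
  ∫_0^2 -5*x^2 dx = -40/3;  ∫_0^2 -4*x dx = -8.
Sum: 32 − 224/5 + 40 − 40/3 − 8 = 88/15.
So LHS = 88/15.
∫_0^2 v(x) φ(x) dx = ∫_0^2 (-3*x^5 + 8*x^4 - 6*x^3 + 4*x^2) dx. Term by term:
  ∫_0^2 -3*x^5 dx = -32;  ∫_0^2 8*x^4 dx = 256/5;  ∫_0^2 -6*x^3 dx = -24;
  ∫_0^2 4*x^2 dx = 32/3.
Sum: -32 + 256/5 − 24 + 32/3 = 88/15.
So RHS = -∫_0^2 v(x) φ(x) dx = -88/15.
LHS − RHS = 176/15 ≠ 0, so the identity fails.
(For a valid weak derivative the identity must hold for EVERY test function, in particular this one. The failure shows v is NOT the weak derivative of u.)
Correct weak derivative would be u'(x) = -3*x**2 + 2*x - 2.


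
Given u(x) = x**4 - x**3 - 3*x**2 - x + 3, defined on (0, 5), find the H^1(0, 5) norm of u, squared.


||u||_{H^1}^2 = 45822125/252

The H^1 norm (squared) on an interval (0, L) is
  ||u||_{H^1}^2 = ∫_0^L u(x)^2 dx + ∫_0^L u'(x)^2 dx.
Compute u'(x) = 4*x**3 - 3*x**2 - 6*x - 1.
Then u(x)^2 = x**8 - 2*x**7 - 5*x**6 + 4*x**5 + 17*x**4 - 17*x**2 - 6*x + 9 and u'(x)^2 = 16*x**6 - 24*x**5 - 39*x**4 + 28*x**3 + 42*x**2 + 12*x + 1.
Integrate each monomial from 0 to 5 using ∫_0^5 c·x^n dx = c·5^(n+1)/(n+1):
  ∫_0^5 u(x)^2 dx = ∫_0^5 (x^8 - 2*x^7 - 5*x^6 + 4*x^5 + 17*x^4 - 17*x^2 - 6*x + 9) dx. Term by term:
    ∫_0^5 x^8 dx = 1953125/9;  ∫_0^5 -2*x^7 dx = -390625/4;  ∫_0^5 -5*x^6 dx = -390625/7;
    ∫_0^5 4*x^5 dx = 31250/3;  ∫_0^5 17*x^4 dx = 10625;  ∫_0^5 -17*x^2 dx = -2125/3;
    ∫_0^5 -6*x dx = -75;  ∫_0^5 9 dx = 45.
  Sum: 1953125/9 − 390625/4 − 390625/7 + 31250/3 + 10625 − 2125/3 − 75 + 45 = 21132065/252.
  ∫_0^5 u'(x)^2 dx = ∫_0^5 (16*x^6 - 24*x^5 - 39*x^4 + 28*x^3 + 42*x^2 + 12*x + 1) dx. Term by term:
    ∫_0^5 16*x^6 dx = 1250000/7;  ∫_0^5 -24*x^5 dx = -62500;  ∫_0^5 -39*x^4 dx = -24375;
    ∫_0^5 28*x^3 dx = 4375;  ∫_0^5 42*x^2 dx = 1750;  ∫_0^5 12*x dx = 150;
    ∫_0^5 1 dx = 5.
  Sum: 1250000/7 − 62500 − 24375 + 4375 + 1750 + 150 + 5 = 685835/7.
Adding: ||u||_{H^1}^2 = 21132065/252 + 685835/7 = 45822125/252.


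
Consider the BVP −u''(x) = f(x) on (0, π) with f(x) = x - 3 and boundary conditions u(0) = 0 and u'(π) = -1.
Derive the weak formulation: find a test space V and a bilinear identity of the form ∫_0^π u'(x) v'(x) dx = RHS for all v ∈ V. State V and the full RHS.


V = {v ∈ H^1(0, π) : v(0) = 0} (test functions vanish at x = 0 where u is specified); weak form: ∫_0^π u'v' dx = ∫_0^π (x - 3) v dx − v(π) for all v ∈ V.

Multiply both sides by a test function v and integrate from 0 to π:
  ∫_0^π −u''(x) v(x) dx = ∫_0^π f(x) v(x) dx.
Integrate the LHS by parts once:
  ∫_0^π −u'' v dx = −[u'(x) v(x)]_0^π + ∫_0^π u'(x) v'(x) dx.
Thus ∫_0^π u'(x) v'(x) dx = ∫_0^π f(x) v(x) dx + [u'(x) v(x)]_0^π.
Choose V so that boundary terms are either known or forced to vanish.
Mixed BC: u(0) = 0 (Dirichlet) and u'(π) = -1 (Neumann). Define V = {v ∈ H^1(0, π) : v(0) = 0}. Then [u' v]_0^π = u'(π)·v(π) − u'(0)·0 = − v(π).
Weak formulation: find u (satisfying any essential BC) such that ∫_0^π u'(x) v'(x) dx = ∫_0^π f v dx − v(π) for all v ∈ V (Dirichlet at 0 absorbed into V; Neumann datum at x = π contributes the boundary term).
Substituting f(x) = x - 3, the right-hand side is ∫_0^π (x - 3) v dx − v(π).


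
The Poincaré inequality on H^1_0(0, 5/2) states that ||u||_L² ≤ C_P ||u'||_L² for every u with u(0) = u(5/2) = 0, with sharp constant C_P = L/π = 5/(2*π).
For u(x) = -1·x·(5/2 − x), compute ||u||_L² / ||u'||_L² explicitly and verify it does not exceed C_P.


||u||_L² / ||u'||_L² = sqrt(10)/4 < C_P = 5/(2*π).

u(x) = -1·x·(5/2 − x), so u'(x) = 2*x - 5/2.
u(x) = -1·x·(5/2 − x) vanishes at x = 0 and x = 5/2, so u ∈ H^1_0(0, 5/2). Differentiate via the product rule and integrate the resulting polynomials term by term.
  ∫_0^5/2 u² dx = ∫_0^5/2 (x^4 - 5*x^3 + 25*x^2/4) dx. Term by term:
    ∫_0^5/2 x^4 dx = 625/32;  ∫_0^5/2 -5*x^3 dx = -3125/64;  ∫_0^5/2 25*x^2/4 dx = 3125/96.
  Sum: 625/32 − 3125/64 + 3125/96 = 625/192.
  ∫_0^5/2 (u')² dx = ∫_0^5/2 (4*x^2 - 10*x + 25/4) dx. Term by term:
    ∫_0^5/2 4*x^2 dx = 125/6;  ∫_0^5/2 -10*x dx = -125/4;  ∫_0^5/2 25/4 dx = 125/8.
  Sum: 125/6 − 125/4 + 125/8 = 125/24.
∫_0^5/2 u² dx = 625/192, so ||u||_L² = 25*sqrt(3)/24.
∫_0^5/2 (u')² dx = 125/24, so ||u'||_L² = 5*sqrt(30)/12.
Ratio ||u||_L² / ||u'||_L² = sqrt(10)/4.
Sharp Poincaré constant on H^1_0(0, 5/2) is C_P = L/π = 5/(2*π), achieved by sin(2*π/5·x).
A polynomial bump cannot attain the sharp Poincaré constant (only the first sine eigenfunction does), so the ratio is strictly less than C_P, consistent with ||u||_L² ≤ C_P ||u'||_L².


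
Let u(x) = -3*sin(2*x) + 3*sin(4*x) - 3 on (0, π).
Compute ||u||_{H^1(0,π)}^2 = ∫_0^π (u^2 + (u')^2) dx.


||u||_{H^1(0,π)}^2 = 108*π

u'(x) = -6*cos(2*x) + 12*cos(4*x).
Expand u² and (u')² and integrate term by term on (0, π), using: for integers n ≥ 1, ∫_0^π sin²(nx) dx = ∫_0^π cos²(nx) dx = π/2; for n ≠ n', ∫_0^π sin(nx)sin(n'x) dx = ∫_0^π cos(nx)cos(n'x) dx = 0; and by product-to-sum, ∫_0^π sin(nx)cos(n'x) dx = ½∫_0^π [sin((n+n')x) + sin((n−n')x)] dx, which is 0 when n+n' is even and 2n/(n²−n'²) when n+n' is odd (it need not vanish on (0, π)). For the constant mode: ∫_0^π 1 dx = π, ∫_0^π cos(nx) dx = 0, ∫_0^π sin(nx) dx = (1−(−1)^n)/n.
  u² squared terms: (-3)²·∫1 dx = 9·π = 9*π;  (-3)²·∫sin(2x)² dx = 9·π/2 = 9*π/2;  (3)²·∫sin(4x)² dx = 9·π/2 = 9*π/2.
  u² cross terms: 2·(-3)·(-3)·∫1·sin(2x) dx = 18·(0) = 0;  2·(-3)·(3)·∫1·sin(4x) dx = -18·(0) = 0;  2·(-3)·(3)·∫sin(2x)·sin(4x) dx = -18·(0) = 0.
  So ∫_0^π u² dx = 9*π + 9*π/2 + 9*π/2 + 0 + 0 + 0 = 18*π.
  (u')² squared terms: (-6)²·∫cos(2x)² dx = 36·π/2 = 18*π;  (12)²·∫cos(4x)² dx = 144·π/2 = 72*π.
  (u')² cross terms: 2·(-6)·(12)·∫cos(2x)·cos(4x) dx = -144·(0) = 0.
  So ∫_0^π (u')² dx = 18*π + 72*π + 0 = 90*π.
||u||_{H^1}^2 = (18*π) + (90*π) = 108*π.


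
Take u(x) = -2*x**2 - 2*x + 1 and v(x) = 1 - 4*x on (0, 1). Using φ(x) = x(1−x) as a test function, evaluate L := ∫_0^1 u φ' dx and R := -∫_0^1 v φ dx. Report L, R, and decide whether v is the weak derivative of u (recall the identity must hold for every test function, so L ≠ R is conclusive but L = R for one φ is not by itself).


LHS = 2/3, RHS = 1/6. No, v is not the weak derivative of u.

u(x) = -2*x**2 - 2*x + 1, classical derivative u'(x) = -4*x - 2.
φ(x) = x(1−x), so φ'(x) = 1 - 2*x.
Note φ(0) = φ(1) = 0, so the boundary term u·φ vanishes.
LHS = ∫_0^1 u(x) φ'(x) dx = ∫_0^1 (4*x^3 + 2*x^2 - 4*x + 1) dx. Term by term:
  ∫_0^1 4*x^3 dx = 1;  ∫_0^1 2*x^2 dx = 2/3;  ∫_0^1 -4*x dx = -2;
  ∫_0^1 1 dx = 1.
Sum: 1 + 2/3 − 2 + 1 = 2/3.
So LHS = 2/3.
∫_0^1 v(x) φ(x) dx = ∫_0^1 (4*x^3 - 5*x^2 + x) dx. Term by term:
  ∫_0^1 4*x^3 dx = 1;  ∫_0^1 -5*x^2 dx = -5/3;  ∫_0^1 x dx = 1/2.
Sum: 1 − 5/3 + 1/2 = -1/6.
So RHS = -∫_0^1 v(x) φ(x) dx = 1/6.
LHS − RHS = 1/2 ≠ 0, so the identity fails.
(For a valid weak derivative the identity must hold for EVERY test function, in particular this one. The failure shows v is NOT the weak derivative of u.)
Correct weak derivative would be u'(x) = -4*x - 2.


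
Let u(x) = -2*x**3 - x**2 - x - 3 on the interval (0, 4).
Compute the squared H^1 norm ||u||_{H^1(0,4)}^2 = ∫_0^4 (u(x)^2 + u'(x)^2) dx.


||u||_{H^1}^2 = 2470904/105

The H^1 norm (squared) on an interval (0, L) is
  ||u||_{H^1}^2 = ∫_0^L u(x)^2 dx + ∫_0^L u'(x)^2 dx.
Compute u'(x) = -6*x**2 - 2*x - 1.
Then u(x)^2 = 4*x**6 + 4*x**5 + 5*x**4 + 14*x**3 + 7*x**2 + 6*x + 9 and u'(x)^2 = 36*x**4 + 24*x**3 + 16*x**2 + 4*x + 1.
Integrate each monomial from 0 to 4 using ∫_0^4 c·x^n dx = c·4^(n+1)/(n+1):
  ∫_0^4 u(x)^2 dx = ∫_0^4 (4*x^6 + 4*x^5 + 5*x^4 + 14*x^3 + 7*x^2 + 6*x + 9) dx. Term by term:
    ∫_0^4 4*x^6 dx = 65536/7;  ∫_0^4 4*x^5 dx = 8192/3;  ∫_0^4 5*x^4 dx = 1024;
    ∫_0^4 14*x^3 dx = 896;  ∫_0^4 7*x^2 dx = 448/3;  ∫_0^4 6*x dx = 48;
    ∫_0^4 9 dx = 36.
  Sum: 65536/7 + 8192/3 + 1024 + 896 + 448/3 + 48 + 36 = 99724/7.
  ∫_0^4 u'(x)^2 dx = ∫_0^4 (36*x^4 + 24*x^3 + 16*x^2 + 4*x + 1) dx. Term by term:
    ∫_0^4 36*x^4 dx = 36864/5;  ∫_0^4 24*x^3 dx = 1536;  ∫_0^4 16*x^2 dx = 1024/3;
    ∫_0^4 4*x dx = 32;  ∫_0^4 1 dx = 4.
  Sum: 36864/5 + 1536 + 1024/3 + 32 + 4 = 139292/15.
Adding: ||u||_{H^1}^2 = 99724/7 + 139292/15 = 2470904/105.


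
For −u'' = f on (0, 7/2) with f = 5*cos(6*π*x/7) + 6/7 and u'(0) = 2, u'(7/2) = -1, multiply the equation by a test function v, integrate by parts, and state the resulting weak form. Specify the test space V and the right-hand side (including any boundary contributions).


V = H^1(0, 7/2) (v unrestricted at boundary; u is determined up to an additive constant); weak form: ∫_0^7/2 u'v' dx = ∫_0^7/2 (5*cos(6*π*x/7) + 6/7) v dx − v(7/2) − 2·v(0) for all v ∈ V.

Multiply both sides by a test function v and integrate from 0 to 7/2:
  ∫_0^7/2 −u''(x) v(x) dx = ∫_0^7/2 f(x) v(x) dx.
Integrate the LHS by parts once:
  ∫_0^7/2 −u'' v dx = −[u'(x) v(x)]_0^7/2 + ∫_0^7/2 u'(x) v'(x) dx.
Thus ∫_0^7/2 u'(x) v'(x) dx = ∫_0^7/2 f(x) v(x) dx + [u'(x) v(x)]_0^7/2.
Choose V so that boundary terms are either known or forced to vanish.
u has inhomogeneous Neumann u'(0) = 2, u'(7/2) = -1. [u' v]_0^7/2 = (-1)·v(7/2) − (2)·v(0) = − v(7/2) − 2·v(0). Take V = H^1(0, 7/2); boundary term becomes part of RHS.
Weak formulation: find u (satisfying any essential BC) such that ∫_0^7/2 u'(x) v'(x) dx = ∫_0^7/2 f v dx − v(7/2) − 2·v(0) for all v ∈ V (Neumann data are natural BCs: they enter the RHS as boundary terms).
Substituting f(x) = 5*cos(6*π*x/7) + 6/7, the right-hand side is ∫_0^7/2 (5*cos(6*π*x/7) + 6/7) v dx − v(7/2) − 2·v(0).
Compatibility check (pure Neumann): taking v ≡ 1 ∈ V gives 0 = ∫_0^7/2 f dx + (-1) − (2), i.e. ∫_0^7/2 f dx must equal u'(0) − u'(7/2) = 3. Indeed ∫_0^7/2 (5*cos(6*π*x/7) + 6/7) dx = 3, so the data are compatible. The solution is then unique only up to an additive constant (fix it e.g. by requiring ∫_0^7/2 u dx = 0).


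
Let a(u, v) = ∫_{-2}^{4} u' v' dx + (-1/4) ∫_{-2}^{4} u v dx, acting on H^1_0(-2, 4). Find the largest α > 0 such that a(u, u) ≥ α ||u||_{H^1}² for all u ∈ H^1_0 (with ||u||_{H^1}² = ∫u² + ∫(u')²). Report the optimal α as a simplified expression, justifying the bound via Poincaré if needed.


α = (-9 + π^2)/(π^2 + 36)

Coercivity of a(·,·) on H^1_0(-2, 4) means a(u, u) ≥ α ||u||_{H^1}² for every u ∈ H^1_0.
The interval has length L = 6, and Poincaré/coercivity depend only on L. Here a(u, u) = ∫(u')² + (-1/4)·∫u².
Here c = -1/4 < 0 with |c| < (π/L)² = π^2/36, so coercivity still holds. The condition a(u,u) ≥ α||u||_{H^1}² reads (1−α)∫(u')² ≥ (α−c)∫u². Any admissible α is ≤ 1 (rapidly oscillating u have ∫u²/∫(u')² → 0), and α = 1 would force 0 ≥ (1−c)∫u², impossible since c < 1; so 1−α > 0. By the sharp Poincaré inequality on H^1_0 of an interval of length L, ∫(u')² ≥ (π/L)²∫u² with equality for the first sine mode sin(π(x−x₀)/L) (x₀ the left endpoint), so the inequality holds for all u iff (1−α)(π/L)² ≥ α − c, i.e. α ≤ ((π/L)² + c)/((π/L)² + 1) = (1 + c(L/π)²)/(1 + (L/π)²). (Direct route, valid since c ≤ 0: Poincaré gives c∫u² ≥ c(L/π)²∫(u')², so a(u,u) ≥ (1 + c(L/π)²)∫(u')², while ||u||_{H^1}² ≤ (1 + (L/π)²)∫(u')²; dividing yields the same α.) With (π/L)² = π^2/36 and c = -1/4, the largest admissible constant is α = ((π/L)² + c)/((π/L)² + 1).
Simplifying, α = (-9 + π^2)/(π^2 + 36).
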